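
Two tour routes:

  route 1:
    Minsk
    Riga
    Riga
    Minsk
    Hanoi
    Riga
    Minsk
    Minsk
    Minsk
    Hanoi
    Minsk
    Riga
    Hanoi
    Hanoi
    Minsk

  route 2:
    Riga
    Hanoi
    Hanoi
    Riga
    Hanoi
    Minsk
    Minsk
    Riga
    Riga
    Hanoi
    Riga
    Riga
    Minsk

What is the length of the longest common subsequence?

Pick Riga (route 1 #2, route 2 #1); then Riga (route 1 #3, route 2 #4); then Hanoi (route 1 #5, route 2 #5); then Minsk (route 1 #7, route 2 #6); then Minsk (route 1 #8, route 2 #7); then Hanoi (route 1 #10, route 2 #10); then Riga (route 1 #12, route 2 #12); then Minsk (route 1 #15, route 2 #13); all 8 stops appear in both, in order. dp[15][13] = 8 confirms this is the maximum.

8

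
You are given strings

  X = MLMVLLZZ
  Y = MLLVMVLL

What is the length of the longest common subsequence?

6

Let dp[i][j] be the LCS length of the first i characters of X and the first j characters of Y. dp[i][j] = dp[i-1][j-1]+1 when the i-th and j-th characters match, else max(dp[i-1][j], dp[i][j-1]).
    ·  M  L  L  V  M  V  L  L
 ·  0  0  0  0  0  0  0  0  0
 M  0  1  1  1  1  1  1  1  1
 L  0  1  2  2  2  2  2  2  2
 M  0  1  2  2  2  3  3  3  3
 V  0  1  2  2  3  3  4  4  4
 L  0  1  2  3  3  3  4  5  5
 L  0  1  2  3  3  3  4  5  6
 Z  0  1  2  3  3  3  4  5  6
 Z  0  1  2  3  3  3  4  5  6
dp[8][8] = 6. One LCS (by backtracking along matches): MLMVLL.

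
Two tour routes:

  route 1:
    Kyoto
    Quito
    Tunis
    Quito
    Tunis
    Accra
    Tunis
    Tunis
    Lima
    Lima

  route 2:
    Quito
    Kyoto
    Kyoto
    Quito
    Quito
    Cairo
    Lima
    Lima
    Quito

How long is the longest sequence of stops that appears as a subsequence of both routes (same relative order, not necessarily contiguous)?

One common subsequence of length 5: Kyoto at route 1[1]=route 2[3]; then Quito at route 1[2]=route 2[4]; then Quito at route 1[4]=route 2[5]; then Lima at route 1[9]=route 2[7]; then Lima at route 1[10]=route 2[8]. Since dp[10][9] = 5, nothing longer is possible.

5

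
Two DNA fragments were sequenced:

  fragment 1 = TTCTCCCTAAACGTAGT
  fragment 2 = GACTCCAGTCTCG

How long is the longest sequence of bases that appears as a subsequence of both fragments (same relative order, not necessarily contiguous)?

Pick C (fragment 1 #3, fragment 2 #3), then T (fragment 1 #4, fragment 2 #4), then C (fragment 1 #5, fragment 2 #5), then C (fragment 1 #6, fragment 2 #6), then C (fragment 1 #7, fragment 2 #10), then T (fragment 1 #8, fragment 2 #11), then C (fragment 1 #12, fragment 2 #12), then G (fragment 1 #16, fragment 2 #13); all 8 bases appear in both, in order. dp[17][13] = 8 confirms this is the maximum.

8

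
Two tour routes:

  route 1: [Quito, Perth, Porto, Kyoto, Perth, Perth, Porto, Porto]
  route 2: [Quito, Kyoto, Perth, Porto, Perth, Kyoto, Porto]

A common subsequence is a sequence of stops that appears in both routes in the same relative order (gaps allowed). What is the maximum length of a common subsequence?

5

One common subsequence of length 5: Quito (route 1 #1, route 2 #1) → Perth (route 1 #2, route 2 #3) → Porto (route 1 #3, route 2 #4) → Kyoto (route 1 #4, route 2 #6) → Porto (route 1 #8, route 2 #7). Since dp[8][7] = 5, nothing longer is possible.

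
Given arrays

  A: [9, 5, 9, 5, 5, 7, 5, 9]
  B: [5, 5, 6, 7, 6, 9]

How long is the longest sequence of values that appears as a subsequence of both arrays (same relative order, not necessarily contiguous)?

4

Let dp[i][j] be the LCS length of the first i values of A and the first j values of B. dp[i][j] = dp[i-1][j-1]+1 when the i-th and j-th values match, else max(dp[i-1][j], dp[i][j-1]).
    ·  5  5  6  7  6  9
 ·  0  0  0  0  0  0  0
 9  0  0  0  0  0  0  1
 5  0  1  1  1  1  1  1
 9  0  1  1  1  1  1  2
 5  0  1  2  2  2  2  2
 5  0  1  2  2  2  2  2
 7  0  1  2  2  3  3  3
 5  0  1  2  2  3  3  3
 9  0  1  2  2  3  3  4
dp[8][6] = 4. One LCS (by backtracking along matches): 5, 5, 7, 9.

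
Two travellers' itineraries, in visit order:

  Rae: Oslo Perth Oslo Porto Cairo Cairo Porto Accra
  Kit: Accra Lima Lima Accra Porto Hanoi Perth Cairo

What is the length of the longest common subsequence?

2

One common subsequence of length 2: Perth (Rae #2, Kit #7); then Cairo (Rae #6, Kit #8), and the DP table's final entry dp[8][8] is also 2, so no common subsequence is longer.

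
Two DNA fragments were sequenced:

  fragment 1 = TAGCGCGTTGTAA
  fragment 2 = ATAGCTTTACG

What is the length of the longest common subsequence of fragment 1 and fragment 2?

8

Pick T (fragment 1 #1, fragment 2 #2), A (fragment 1 #2, fragment 2 #3), G (fragment 1 #5, fragment 2 #4), C (fragment 1 #6, fragment 2 #5), T (fragment 1 #8, fragment 2 #6), T (fragment 1 #9, fragment 2 #7), T (fragment 1 #11, fragment 2 #8), A (fragment 1 #12, fragment 2 #9); all 8 bases appear in both, in order. The LCS DP gives dp[13][11] = 8, so this is optimal.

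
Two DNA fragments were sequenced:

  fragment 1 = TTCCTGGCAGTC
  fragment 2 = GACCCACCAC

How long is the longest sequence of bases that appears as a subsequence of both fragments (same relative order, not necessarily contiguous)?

One common subsequence of length 5: C [3,5], C [4,7], C [8,8], A [9,9], C [12,10]. Since dp[12][10] = 5, nothing longer is possible.

5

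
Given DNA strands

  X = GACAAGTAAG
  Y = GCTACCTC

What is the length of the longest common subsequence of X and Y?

Let dp[i][j] be the LCS length of the first i bases of X and the first j bases of Y. dp[i][j] = dp[i-1][j-1]+1 when the i-th and j-th bases match, else max(dp[i-1][j], dp[i][j-1]).
    ·  G  C  T  A  C  C  T  C
 ·  0  0  0  0  0  0  0  0  0
 G  0  1  1  1  1  1  1  1  1
 A  0  1  1  1  2  2  2  2  2
 C  0  1  2  2  2  3  3  3  3
 A  0  1  2  2  3  3  3  3  3
 A  0  1  2  2  3  3  3  3  3
 G  0  1  2  2  3  3  3  3  3
 T  0  1  2  3  3  3  3  4  4
 A  0  1  2  3  4  4  4  4  4
 A  0  1  2  3  4  4  4  4  4
 G  0  1  2  3  4  4  4  4  4
dp[10][8] = 4. One LCS (by backtracking along matches): GACT.

4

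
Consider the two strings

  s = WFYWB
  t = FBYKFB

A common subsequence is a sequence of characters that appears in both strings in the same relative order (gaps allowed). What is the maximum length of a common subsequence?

3

Let dp[i][j] be the LCS length of the first i characters of s and the first j characters of t. dp[i][j] = dp[i-1][j-1]+1 when the i-th and j-th characters match, else max(dp[i-1][j], dp[i][j-1]).
    ·  F  B  Y  K  F  B
 ·  0  0  0  0  0  0  0
 W  0  0  0  0  0  0  0
 F  0  1  1  1  1  1  1
 Y  0  1  1  2  2  2  2
 W  0  1  1  2  2  2  2
 B  0  1  2  2  2  2  3
dp[5][6] = 3. One LCS (by backtracking along matches): FYB.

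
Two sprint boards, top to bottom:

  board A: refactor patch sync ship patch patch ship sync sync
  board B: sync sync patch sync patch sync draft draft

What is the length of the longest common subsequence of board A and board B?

Match patch (board A #2, board B #3), sync (board A #3, board B #4), patch (board A #6, board B #5), sync (board A #8, board B #6) — 4 tasks in the same relative order in both. dp[9][8] = 4 confirms this is the maximum.

4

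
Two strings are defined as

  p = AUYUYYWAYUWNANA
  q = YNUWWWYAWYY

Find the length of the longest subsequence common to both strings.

Pick Y at p[3]=q[1], then U at p[4]=q[3], then Y at p[5]=q[7], then Y at p[6]=q[10], then Y at p[9]=q[11]; all 5 characters appear in both, in order. The LCS DP gives dp[15][11] = 5, so this is optimal.

5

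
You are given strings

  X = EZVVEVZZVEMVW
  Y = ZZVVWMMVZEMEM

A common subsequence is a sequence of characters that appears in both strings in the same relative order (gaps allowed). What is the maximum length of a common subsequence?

Taking Z [2,2]; then V [3,3]; then V [4,4]; then V [6,8]; then Z [7,9]; then E [10,12]; then M [11,13] gives a common subsequence of length 7. dp[13][13] = 7 confirms this is the maximum.

7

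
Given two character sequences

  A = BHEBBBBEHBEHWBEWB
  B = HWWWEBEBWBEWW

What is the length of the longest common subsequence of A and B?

Match H (A #2, B #1); then E (A #3, B #5); then B (A #7, B #6); then E (A #8, B #7); then B (A #10, B #8); then W (A #13, B #9); then B (A #14, B #10); then E (A #15, B #11); then W (A #16, B #13) — 9 characters in the same relative order in both, and the DP table's final entry dp[17][13] is also 9, so no common subsequence is longer.

9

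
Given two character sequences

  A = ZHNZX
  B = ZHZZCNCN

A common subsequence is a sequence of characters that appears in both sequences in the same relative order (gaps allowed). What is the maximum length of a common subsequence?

3

One common subsequence of length 3: Z at A[1]=B[1] → H at A[2]=B[2] → N at A[3]=B[8]. Since dp[5][8] = 3, nothing longer is possible.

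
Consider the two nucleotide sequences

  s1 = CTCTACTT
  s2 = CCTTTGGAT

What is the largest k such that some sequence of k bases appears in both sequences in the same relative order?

5

Let dp[i][j] be the LCS length of the first i bases of s1 and the first j bases of s2. dp[i][j] = dp[i-1][j-1]+1 when the i-th and j-th bases match, else max(dp[i-1][j], dp[i][j-1]).
    ·  C  C  T  T  T  G  G  A  T
 ·  0  0  0  0  0  0  0  0  0  0
 C  0  1  1  1  1  1  1  1  1  1
 T  0  1  1  2  2  2  2  2  2  2
 C  0  1  2  2  2  2  2  2  2  2
 T  0  1  2  3  3  3  3  3  3  3
 A  0  1  2  3  3  3  3  3  4  4
 C  0  1  2  3  3  3  3  3  4  4
 T  0  1  2  3  4  4  4  4  4  5
 T  0  1  2  3  4  5  5  5  5  5
dp[8][9] = 5. One LCS (by backtracking along matches): CTTAT.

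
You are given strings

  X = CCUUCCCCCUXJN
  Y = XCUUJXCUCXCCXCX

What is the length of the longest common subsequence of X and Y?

9

One common subsequence of length 9: C (X #2, Y #2) → U (X #3, Y #3) → U (X #4, Y #4) → C (X #5, Y #7) → C (X #6, Y #9) → C (X #7, Y #11) → C (X #8, Y #12) → C (X #9, Y #14) → X (X #11, Y #15). dp[13][15] = 9 confirms this is the maximum.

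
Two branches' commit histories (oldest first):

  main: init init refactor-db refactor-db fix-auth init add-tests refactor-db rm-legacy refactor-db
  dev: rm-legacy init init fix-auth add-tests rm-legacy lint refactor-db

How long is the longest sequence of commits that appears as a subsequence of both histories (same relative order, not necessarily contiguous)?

6

Match init [1,2] → init [2,3] → fix-auth [5,4] → add-tests [7,5] → rm-legacy [9,6] → refactor-db [10,8] — 6 commits in the same relative order in both. dp[10][8] = 6 confirms this is the maximum.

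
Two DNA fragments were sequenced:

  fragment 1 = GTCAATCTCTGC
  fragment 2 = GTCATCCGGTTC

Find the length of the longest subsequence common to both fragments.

9

Let dp[i][j] be the LCS length of the first i bases of fragment 1 and the first j bases of fragment 2. dp[i][j] = dp[i-1][j-1]+1 when the i-th and j-th bases match, else max(dp[i-1][j], dp[i][j-1]).
    ·  G  T  C  A  T  C  C  G  G  T  T  C
 ·  0  0  0  0  0  0  0  0  0  0  0  0  0
 G  0  1  1  1  1  1  1  1  1  1  1  1  1
 T  0  1  2  2  2  2  2  2  2  2  2  2  2
 C  0  1  2  3  3  3  3  3  3  3  3  3  3
 A  0  1  2  3  4  4  4  4  4  4  4  4  4
 A  0  1  2  3  4  4  4  4  4  4  4  4  4
 T  0  1  2  3  4  5  5  5  5  5  5  5  5
 C  0  1  2  3  4  5  6  6  6  6  6  6  6
 T  0  1  2  3  4  5  6  6  6  6  7  7  7
 C  0  1  2  3  4  5  6  7  7  7  7  7  8
 T  0  1  2  3  4  5  6  7  7  7  8  8  8
 G  0  1  2  3  4  5  6  7  8  8  8  8  8
 C  0  1  2  3  4  5  6  7  8  8  8  8  9
dp[12][12] = 9. One LCS (by backtracking along matches): GTCATCTTC.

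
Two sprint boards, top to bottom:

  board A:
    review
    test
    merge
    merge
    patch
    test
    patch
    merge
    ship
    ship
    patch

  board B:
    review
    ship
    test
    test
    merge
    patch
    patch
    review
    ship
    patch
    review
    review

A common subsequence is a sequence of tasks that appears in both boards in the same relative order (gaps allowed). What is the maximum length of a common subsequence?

7

Pick review [1,1] → test [2,4] → merge [4,5] → patch [5,6] → patch [7,7] → ship [10,9] → patch [11,10]; all 7 tasks appear in both, in order. Since dp[11][12] = 7, nothing longer is possible.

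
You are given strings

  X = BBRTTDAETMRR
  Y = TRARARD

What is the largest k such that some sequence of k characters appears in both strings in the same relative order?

Taking R at X[3]=Y[2], A at X[7]=Y[3], R at X[11]=Y[4], R at X[12]=Y[6] gives a common subsequence of length 4. Since dp[12][7] = 4, nothing longer is possible.

4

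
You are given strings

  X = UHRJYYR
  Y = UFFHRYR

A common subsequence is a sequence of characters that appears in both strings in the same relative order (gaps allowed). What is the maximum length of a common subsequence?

5

Let dp[i][j] be the LCS length of the first i characters of X and the first j characters of Y. dp[i][j] = dp[i-1][j-1]+1 when the i-th and j-th characters match, else max(dp[i-1][j], dp[i][j-1]).
    ·  U  F  F  H  R  Y  R
 ·  0  0  0  0  0  0  0  0
 U  0  1  1  1  1  1  1  1
 H  0  1  1  1  2  2  2  2
 R  0  1  1  1  2  3  3  3
 J  0  1  1  1  2  3  3  3
 Y  0  1  1  1  2  3  4  4
 Y  0  1  1  1  2  3  4  4
 R  0  1  1  1  2  3  4  5
dp[7][7] = 5. One LCS (by backtracking along matches): UHRYR.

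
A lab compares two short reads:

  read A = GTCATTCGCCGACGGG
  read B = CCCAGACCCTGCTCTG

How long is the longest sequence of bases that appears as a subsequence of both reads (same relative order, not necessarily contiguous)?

Match G (read A #1, read B #5) → A (read A #4, read B #6) → C (read A #7, read B #7) → C (read A #9, read B #8) → C (read A #10, read B #9) → G (read A #11, read B #11) → C (read A #13, read B #14) → G (read A #16, read B #16) — 8 bases in the same relative order in both, and the DP table's final entry dp[16][16] is also 8, so no common subsequence is longer.

8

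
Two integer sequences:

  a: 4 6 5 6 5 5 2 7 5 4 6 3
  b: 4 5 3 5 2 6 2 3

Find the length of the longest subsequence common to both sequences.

6

Match 4 [1,1], then 5 [3,2], then 5 [6,4], then 2 [7,5], then 6 [11,6], then 3 [12,8] — 6 values in the same relative order in both. The LCS DP gives dp[12][8] = 6, so this is optimal.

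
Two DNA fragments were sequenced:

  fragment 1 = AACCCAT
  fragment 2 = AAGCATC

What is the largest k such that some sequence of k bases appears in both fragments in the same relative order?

5

Let dp[i][j] be the LCS length of the first i bases of fragment 1 and the first j bases of fragment 2. dp[i][j] = dp[i-1][j-1]+1 when the i-th and j-th bases match, else max(dp[i-1][j], dp[i][j-1]).
    ·  A  A  G  C  A  T  C
 ·  0  0  0  0  0  0  0  0
 A  0  1  1  1  1  1  1  1
 A  0  1  2  2  2  2  2  2
 C  0  1  2  2  3  3  3  3
 C  0  1  2  2  3  3  3  4
 C  0  1  2  2  3  3  3  4
 A  0  1  2  2  3  4  4  4
 T  0  1  2  2  3  4  5  5
dp[7][7] = 5. One LCS (by backtracking along matches): AACAT.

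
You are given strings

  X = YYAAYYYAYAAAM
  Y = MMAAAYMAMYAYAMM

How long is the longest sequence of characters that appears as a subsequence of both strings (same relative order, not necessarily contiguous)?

Match A at X[3]=Y[4], A at X[4]=Y[5], Y at X[5]=Y[6], Y at X[7]=Y[10], A at X[8]=Y[11], Y at X[9]=Y[12], A at X[10]=Y[13], M at X[13]=Y[15] — 8 characters in the same relative order in both. Since dp[13][15] = 8, nothing longer is possible.

8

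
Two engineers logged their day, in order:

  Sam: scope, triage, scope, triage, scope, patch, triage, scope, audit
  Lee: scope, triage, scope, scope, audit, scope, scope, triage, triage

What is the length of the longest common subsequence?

Match scope (Sam #1, Lee #1), then triage (Sam #2, Lee #2), then scope (Sam #3, Lee #7), then triage (Sam #4, Lee #8), then triage (Sam #7, Lee #9) — 5 tasks in the same relative order in both. The LCS DP gives dp[9][9] = 5, so this is optimal.

5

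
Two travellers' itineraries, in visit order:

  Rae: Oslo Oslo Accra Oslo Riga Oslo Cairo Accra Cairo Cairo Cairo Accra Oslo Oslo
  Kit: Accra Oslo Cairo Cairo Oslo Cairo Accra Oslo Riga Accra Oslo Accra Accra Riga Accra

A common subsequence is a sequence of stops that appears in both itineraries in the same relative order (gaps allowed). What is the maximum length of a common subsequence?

8

One common subsequence of length 8: Oslo at Rae[1]=Kit[2], Oslo at Rae[2]=Kit[5], Accra at Rae[3]=Kit[7], Oslo at Rae[4]=Kit[8], Riga at Rae[5]=Kit[9], Oslo at Rae[6]=Kit[11], Accra at Rae[8]=Kit[13], Accra at Rae[12]=Kit[15], and the DP table's final entry dp[14][15] is also 8, so no common subsequence is longer.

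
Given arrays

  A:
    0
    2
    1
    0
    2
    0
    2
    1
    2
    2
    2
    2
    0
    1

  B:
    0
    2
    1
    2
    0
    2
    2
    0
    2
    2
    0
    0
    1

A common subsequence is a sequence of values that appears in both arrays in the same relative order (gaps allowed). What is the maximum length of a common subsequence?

11

Match 0 at A[1]=B[1], 2 at A[2]=B[2], 1 at A[3]=B[3], 2 at A[5]=B[4], 0 at A[6]=B[5], 2 at A[7]=B[6], 2 at A[9]=B[7], 2 at A[10]=B[9], 2 at A[11]=B[10], 0 at A[13]=B[12], 1 at A[14]=B[13] — 11 values in the same relative order in both. Since dp[14][13] = 11, nothing longer is possible.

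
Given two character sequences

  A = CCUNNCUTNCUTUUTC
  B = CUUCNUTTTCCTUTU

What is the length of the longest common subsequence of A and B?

Taking C [1,1] → C [2,4] → N [5,5] → U [7,6] → T [8,9] → C [10,11] → U [11,13] → T [12,14] → U [14,15] gives a common subsequence of length 9. The LCS DP gives dp[16][15] = 9, so this is optimal.

9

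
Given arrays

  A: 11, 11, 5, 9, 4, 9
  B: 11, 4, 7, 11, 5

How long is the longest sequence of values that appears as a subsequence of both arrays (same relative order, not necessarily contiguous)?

Let dp[i][j] be the LCS length of the first i values of A and the first j values of B. dp[i][j] = dp[i-1][j-1]+1 when the i-th and j-th values match, else max(dp[i-1][j], dp[i][j-1]).
    · 11  4  7 11  5
 ·  0  0  0  0  0  0
11  0  1  1  1  1  1
11  0  1  1  1  2  2
 5  0  1  1  1  2  3
 9  0  1  1  1  2  3
 4  0  1  2  2  2  3
 9  0  1  2  2  2  3
dp[6][5] = 3. One LCS (by backtracking along matches): 11, 11, 5.

3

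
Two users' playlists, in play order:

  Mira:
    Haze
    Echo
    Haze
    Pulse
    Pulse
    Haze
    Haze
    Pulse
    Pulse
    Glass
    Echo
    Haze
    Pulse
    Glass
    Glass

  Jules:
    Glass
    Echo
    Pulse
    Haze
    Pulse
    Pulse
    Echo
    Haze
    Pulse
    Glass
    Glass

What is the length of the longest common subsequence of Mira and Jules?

10

Pick Echo [2,2], Pulse [5,3], Haze [7,4], Pulse [8,5], Pulse [9,6], Echo [11,7], Haze [12,8], Pulse [13,9], Glass [14,10], Glass [15,11]; all 10 songs appear in both, in order. The LCS DP gives dp[15][11] = 10, so this is optimal.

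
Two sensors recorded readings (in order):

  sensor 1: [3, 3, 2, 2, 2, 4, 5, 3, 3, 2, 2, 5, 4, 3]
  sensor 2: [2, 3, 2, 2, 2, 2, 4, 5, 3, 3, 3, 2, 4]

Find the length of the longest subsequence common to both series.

10

Match 3 at sensor 1[1]=sensor 2[2] → 2 at sensor 1[3]=sensor 2[4] → 2 at sensor 1[4]=sensor 2[5] → 2 at sensor 1[5]=sensor 2[6] → 4 at sensor 1[6]=sensor 2[7] → 5 at sensor 1[7]=sensor 2[8] → 3 at sensor 1[8]=sensor 2[10] → 3 at sensor 1[9]=sensor 2[11] → 2 at sensor 1[11]=sensor 2[12] → 4 at sensor 1[13]=sensor 2[13] — 10 values in the same relative order in both, and the DP table's final entry dp[14][13] is also 10, so no common subsequence is longer.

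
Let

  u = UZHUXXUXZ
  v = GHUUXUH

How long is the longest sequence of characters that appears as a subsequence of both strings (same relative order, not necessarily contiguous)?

Pick U (u #1, v #3), then U (u #4, v #4), then X (u #6, v #5), then U (u #7, v #6); all 4 characters appear in both, in order. dp[9][7] = 4 confirms this is the maximum.

4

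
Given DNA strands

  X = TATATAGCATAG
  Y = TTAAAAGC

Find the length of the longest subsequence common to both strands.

Let dp[i][j] be the LCS length of the first i bases of X and the first j bases of Y. dp[i][j] = dp[i-1][j-1]+1 when the i-th and j-th bases match, else max(dp[i-1][j], dp[i][j-1]).
    ·  T  T  A  A  A  A  G  C
 ·  0  0  0  0  0  0  0  0  0
 T  0  1  1  1  1  1  1  1  1
 A  0  1  1  2  2  2  2  2  2
 T  0  1  2  2  2  2  2  2  2
 A  0  1  2  3  3  3  3  3  3
 T  0  1  2  3  3  3  3  3  3
 A  0  1  2  3  4  4  4  4  4
 G  0  1  2  3  4  4  4  5  5
 C  0  1  2  3  4  4  4  5  6
 A  0  1  2  3  4  5  5  5  6
 T  0  1  2  3  4  5  5  5  6
 A  0  1  2  3  4  5  6  6  6
 G  0  1  2  3  4  5  6  7  7
dp[12][8] = 7. One LCS (by backtracking along matches): TTAAAAG.

7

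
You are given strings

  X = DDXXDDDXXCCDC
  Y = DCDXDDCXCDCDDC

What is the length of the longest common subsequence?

Match D (X #1, Y #1), then D (X #2, Y #3), then X (X #4, Y #4), then D (X #5, Y #5), then D (X #6, Y #6), then X (X #9, Y #8), then C (X #10, Y #9), then C (X #11, Y #11), then D (X #12, Y #13), then C (X #13, Y #14) — 10 characters in the same relative order in both. The LCS DP gives dp[13][14] = 10, so this is optimal.

10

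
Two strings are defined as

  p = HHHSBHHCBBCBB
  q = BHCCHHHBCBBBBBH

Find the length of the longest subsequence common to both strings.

9

One common subsequence of length 9: H [1,5], then H [2,6], then H [3,7], then B [5,8], then C [8,9], then B [9,11], then B [10,12], then B [12,13], then B [13,14]. Since dp[13][15] = 9, nothing longer is possible.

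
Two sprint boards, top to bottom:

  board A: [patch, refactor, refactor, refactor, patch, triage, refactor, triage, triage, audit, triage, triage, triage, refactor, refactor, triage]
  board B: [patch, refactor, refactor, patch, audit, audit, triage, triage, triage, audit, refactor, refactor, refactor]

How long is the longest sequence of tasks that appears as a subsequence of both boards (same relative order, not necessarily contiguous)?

One common subsequence of length 10: patch [1,1], then refactor [3,2], then refactor [4,3], then patch [5,4], then triage [6,7], then triage [8,8], then triage [9,9], then audit [10,10], then refactor [14,12], then refactor [15,13], and the DP table's final entry dp[16][13] is also 10, so no common subsequence is longer.

10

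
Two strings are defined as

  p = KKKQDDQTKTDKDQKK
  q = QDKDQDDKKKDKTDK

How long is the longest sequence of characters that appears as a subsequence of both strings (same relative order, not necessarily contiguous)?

9

One common subsequence of length 9: K [1,3]; then Q [4,5]; then D [5,6]; then D [6,7]; then K [9,10]; then D [11,11]; then K [12,12]; then D [13,14]; then K [16,15], and the DP table's final entry dp[16][15] is also 9, so no common subsequence is longer.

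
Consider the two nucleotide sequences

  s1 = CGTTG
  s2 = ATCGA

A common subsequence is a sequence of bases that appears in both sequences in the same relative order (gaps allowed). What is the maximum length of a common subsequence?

Taking C [1,3], G [2,4] gives a common subsequence of length 2. Since dp[5][5] = 2, nothing longer is possible.

2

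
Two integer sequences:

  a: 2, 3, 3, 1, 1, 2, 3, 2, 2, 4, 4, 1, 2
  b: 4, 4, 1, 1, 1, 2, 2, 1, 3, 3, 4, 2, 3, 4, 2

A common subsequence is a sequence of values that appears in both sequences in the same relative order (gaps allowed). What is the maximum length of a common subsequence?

7

Match 2 [1,7], 3 [2,9], 3 [3,10], 2 [6,12], 3 [7,13], 4 [11,14], 2 [13,15] — 7 values in the same relative order in both. The LCS DP gives dp[13][15] = 7, so this is optimal.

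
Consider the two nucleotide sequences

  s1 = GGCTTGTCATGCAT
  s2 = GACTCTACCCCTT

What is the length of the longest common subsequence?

One common subsequence of length 7: G at s1[1]=s2[1], C at s1[3]=s2[3], T at s1[4]=s2[4], T at s1[5]=s2[6], C at s1[8]=s2[11], T at s1[10]=s2[12], T at s1[14]=s2[13], and the DP table's final entry dp[14][13] is also 7, so no common subsequence is longer.

7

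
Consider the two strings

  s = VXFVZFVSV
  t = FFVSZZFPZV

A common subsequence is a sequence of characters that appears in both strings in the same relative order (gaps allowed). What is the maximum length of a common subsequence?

Let dp[i][j] be the LCS length of the first i characters of s and the first j characters of t. dp[i][j] = dp[i-1][j-1]+1 when the i-th and j-th characters match, else max(dp[i-1][j], dp[i][j-1]).
    ·  F  F  V  S  Z  Z  F  P  Z  V
 ·  0  0  0  0  0  0  0  0  0  0  0
 V  0  0  0  1  1  1  1  1  1  1  1
 X  0  0  0  1  1  1  1  1  1  1  1
 F  0  1  1  1  1  1  1  2  2  2  2
 V  0  1  1  2  2  2  2  2  2  2  3
 Z  0  1  1  2  2  3  3  3  3  3  3
 F  0  1  2  2  2  3  3  4  4  4  4
 V  0  1  2  3  3  3  3  4  4  4  5
 S  0  1  2  3  4  4  4  4  4  4  5
 V  0  1  2  3  4  4  4  4  4  4  5
dp[9][10] = 5. One LCS (by backtracking along matches): FVZFV.

5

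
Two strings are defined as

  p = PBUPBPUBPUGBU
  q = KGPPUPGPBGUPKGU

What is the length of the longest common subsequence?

8

Taking P (p #1, q #4); then U (p #3, q #5); then P (p #4, q #8); then B (p #5, q #9); then U (p #7, q #11); then P (p #9, q #12); then G (p #11, q #14); then U (p #13, q #15) gives a common subsequence of length 8, and the DP table's final entry dp[13][15] is also 8, so no common subsequence is longer.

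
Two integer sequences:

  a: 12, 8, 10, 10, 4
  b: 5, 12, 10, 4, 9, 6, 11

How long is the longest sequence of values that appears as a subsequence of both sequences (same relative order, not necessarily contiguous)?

3

Match 12 [1,2]; then 10 [4,3]; then 4 [5,4] — 3 values in the same relative order in both. The LCS DP gives dp[5][7] = 3, so this is optimal.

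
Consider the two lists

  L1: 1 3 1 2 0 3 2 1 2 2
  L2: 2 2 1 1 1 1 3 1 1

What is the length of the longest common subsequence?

Match 1 (L1 #1, L2 #6) → 3 (L1 #2, L2 #7) → 1 (L1 #3, L2 #8) → 1 (L1 #8, L2 #9) — 4 values in the same relative order in both. dp[10][9] = 4 confirms this is the maximum.

4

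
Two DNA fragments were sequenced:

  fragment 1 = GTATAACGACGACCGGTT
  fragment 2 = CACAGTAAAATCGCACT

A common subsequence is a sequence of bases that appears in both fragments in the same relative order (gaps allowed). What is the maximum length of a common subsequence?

Pick G at fragment 1[1]=fragment 2[5] → T at fragment 1[2]=fragment 2[6] → A at fragment 1[3]=fragment 2[8] → A at fragment 1[5]=fragment 2[9] → A at fragment 1[6]=fragment 2[10] → C at fragment 1[7]=fragment 2[12] → G at fragment 1[8]=fragment 2[13] → C at fragment 1[10]=fragment 2[14] → A at fragment 1[12]=fragment 2[15] → C at fragment 1[14]=fragment 2[16] → T at fragment 1[18]=fragment 2[17]; all 11 bases appear in both, in order. Since dp[18][17] = 11, nothing longer is possible.

11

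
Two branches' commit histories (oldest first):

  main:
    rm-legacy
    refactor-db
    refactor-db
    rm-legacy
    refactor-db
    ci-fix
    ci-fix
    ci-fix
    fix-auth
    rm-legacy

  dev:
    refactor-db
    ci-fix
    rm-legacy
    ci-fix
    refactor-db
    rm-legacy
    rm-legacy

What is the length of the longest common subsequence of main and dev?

Match rm-legacy at main[1]=dev[3], refactor-db at main[3]=dev[5], rm-legacy at main[4]=dev[6], rm-legacy at main[10]=dev[7] — 4 commits in the same relative order in both, and the DP table's final entry dp[10][7] is also 4, so no common subsequence is longer.

4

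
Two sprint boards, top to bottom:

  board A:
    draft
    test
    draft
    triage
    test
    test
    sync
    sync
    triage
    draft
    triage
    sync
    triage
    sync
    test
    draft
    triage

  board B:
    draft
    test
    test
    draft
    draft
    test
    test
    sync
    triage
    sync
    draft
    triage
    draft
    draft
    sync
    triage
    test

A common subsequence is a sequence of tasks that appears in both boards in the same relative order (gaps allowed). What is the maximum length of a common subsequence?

12

Match draft [1,1], test [2,3], draft [3,5], test [5,6], test [6,7], sync [7,8], sync [8,10], triage [9,12], draft [10,14], sync [12,15], triage [13,16], test [15,17] — 12 tasks in the same relative order in both. dp[17][17] = 12 confirms this is the maximum.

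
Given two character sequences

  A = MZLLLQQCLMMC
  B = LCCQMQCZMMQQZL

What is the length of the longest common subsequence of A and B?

6

Taking L (A #3, B #1), then Q (A #6, B #4), then Q (A #7, B #6), then C (A #8, B #7), then M (A #10, B #9), then M (A #11, B #10) gives a common subsequence of length 6. The LCS DP gives dp[12][14] = 6, so this is optimal.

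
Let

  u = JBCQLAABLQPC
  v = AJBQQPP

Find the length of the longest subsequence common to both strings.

5

Match J at u[1]=v[2] → B at u[2]=v[3] → Q at u[4]=v[4] → Q at u[10]=v[5] → P at u[11]=v[7] — 5 characters in the same relative order in both. The LCS DP gives dp[12][7] = 5, so this is optimal.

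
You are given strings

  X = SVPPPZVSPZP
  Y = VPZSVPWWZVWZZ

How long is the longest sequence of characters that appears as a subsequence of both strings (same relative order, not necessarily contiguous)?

6

Let dp[i][j] be the LCS length of the first i characters of X and the first j characters of Y. dp[i][j] = dp[i-1][j-1]+1 when the i-th and j-th characters match, else max(dp[i-1][j], dp[i][j-1]).
    ·  V  P  Z  S  V  P  W  W  Z  V  W  Z  Z
 ·  0  0  0  0  0  0  0  0  0  0  0  0  0  0
 S  0  0  0  0  1  1  1  1  1  1  1  1  1  1
 V  0  1  1  1  1  2  2  2  2  2  2  2  2  2
 P  0  1  2  2  2  2  3  3  3  3  3  3  3  3
 P  0  1  2  2  2  2  3  3  3  3  3  3  3  3
 P  0  1  2  2  2  2  3  3  3  3  3  3  3  3
 Z  0  1  2  3  3  3  3  3  3  4  4  4  4  4
 V  0  1  2  3  3  4  4  4  4  4  5  5  5  5
 S  0  1  2  3  4  4  4  4  4  4  5  5  5  5
 P  0  1  2  3  4  4  5  5  5  5  5  5  5  5
 Z  0  1  2  3  4  4  5  5  5  6  6  6  6  6
 P  0  1  2  3  4  4  5  5  5  6  6  6  6  6
dp[11][13] = 6. One LCS (by backtracking along matches): SVPZVZ.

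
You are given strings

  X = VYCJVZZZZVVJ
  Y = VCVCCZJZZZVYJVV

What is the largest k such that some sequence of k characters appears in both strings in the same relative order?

Match V (X #1, Y #1) → C (X #3, Y #2) → V (X #5, Y #3) → Z (X #6, Y #6) → Z (X #7, Y #8) → Z (X #8, Y #9) → Z (X #9, Y #10) → V (X #10, Y #14) → V (X #11, Y #15) — 9 characters in the same relative order in both. dp[12][15] = 9 confirms this is the maximum.

9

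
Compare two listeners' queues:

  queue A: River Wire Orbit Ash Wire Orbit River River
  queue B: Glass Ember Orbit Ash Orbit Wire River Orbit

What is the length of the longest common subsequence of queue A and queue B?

4

Pick Orbit at queue A[3]=queue B[3], Ash at queue A[4]=queue B[4], Wire at queue A[5]=queue B[6], Orbit at queue A[6]=queue B[8]; all 4 songs appear in both, in order. The LCS DP gives dp[8][8] = 4, so this is optimal.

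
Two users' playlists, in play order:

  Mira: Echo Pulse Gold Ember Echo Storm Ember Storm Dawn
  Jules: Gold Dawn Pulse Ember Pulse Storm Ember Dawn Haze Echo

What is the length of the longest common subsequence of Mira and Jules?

5

Taking Pulse (Mira #2, Jules #3), then Ember (Mira #4, Jules #4), then Storm (Mira #6, Jules #6), then Ember (Mira #7, Jules #7), then Dawn (Mira #9, Jules #8) gives a common subsequence of length 5. The LCS DP gives dp[9][10] = 5, so this is optimal.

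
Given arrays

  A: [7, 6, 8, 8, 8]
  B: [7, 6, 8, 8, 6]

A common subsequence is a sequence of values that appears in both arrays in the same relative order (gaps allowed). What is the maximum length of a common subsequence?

4

Taking 7 (A #1, B #1), 6 (A #2, B #2), 8 (A #3, B #3), 8 (A #4, B #4) gives a common subsequence of length 4. Since dp[5][5] = 4, nothing longer is possible.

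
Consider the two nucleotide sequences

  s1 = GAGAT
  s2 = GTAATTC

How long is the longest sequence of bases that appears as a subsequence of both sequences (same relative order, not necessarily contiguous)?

4

Let dp[i][j] be the LCS length of the first i bases of s1 and the first j bases of s2. dp[i][j] = dp[i-1][j-1]+1 when the i-th and j-th bases match, else max(dp[i-1][j], dp[i][j-1]).
    ·  G  T  A  A  T  T  C
 ·  0  0  0  0  0  0  0  0
 G  0  1  1  1  1  1  1  1
 A  0  1  1  2  2  2  2  2
 G  0  1  1  2  2  2  2  2
 A  0  1  1  2  3  3  3  3
 T  0  1  2  2  3  4  4  4
dp[5][7] = 4. One LCS (by backtracking along matches): GAAT.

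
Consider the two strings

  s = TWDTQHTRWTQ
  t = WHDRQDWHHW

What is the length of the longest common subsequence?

Match W at s[2]=t[1] → D at s[3]=t[3] → Q at s[5]=t[5] → H at s[6]=t[9] → W at s[9]=t[10] — 5 characters in the same relative order in both, and the DP table's final entry dp[11][10] is also 5, so no common subsequence is longer.

5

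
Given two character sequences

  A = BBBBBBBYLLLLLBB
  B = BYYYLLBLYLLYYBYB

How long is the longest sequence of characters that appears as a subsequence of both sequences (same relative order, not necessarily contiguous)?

9

Pick B at A[1]=B[1]; then Y at A[8]=B[4]; then L at A[9]=B[5]; then L at A[10]=B[6]; then L at A[11]=B[8]; then L at A[12]=B[10]; then L at A[13]=B[11]; then B at A[14]=B[14]; then B at A[15]=B[16]; all 9 characters appear in both, in order. dp[15][16] = 9 confirms this is the maximum.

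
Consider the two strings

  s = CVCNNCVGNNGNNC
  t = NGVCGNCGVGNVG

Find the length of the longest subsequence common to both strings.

One common subsequence of length 8: V [2,3]; then C [3,4]; then N [5,6]; then C [6,7]; then V [7,9]; then G [8,10]; then N [9,11]; then G [11,13]. Since dp[14][13] = 8, nothing longer is possible.

8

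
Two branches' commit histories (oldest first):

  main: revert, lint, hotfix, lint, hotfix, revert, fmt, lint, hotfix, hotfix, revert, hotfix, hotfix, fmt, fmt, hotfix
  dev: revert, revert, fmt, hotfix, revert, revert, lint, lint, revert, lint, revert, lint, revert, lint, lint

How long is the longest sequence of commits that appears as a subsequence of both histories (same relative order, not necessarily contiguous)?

Taking revert at main[1]=dev[6], lint at main[2]=dev[8], lint at main[4]=dev[10], revert at main[6]=dev[11], lint at main[8]=dev[12], revert at main[11]=dev[13] gives a common subsequence of length 6, and the DP table's final entry dp[16][15] is also 6, so no common subsequence is longer.

6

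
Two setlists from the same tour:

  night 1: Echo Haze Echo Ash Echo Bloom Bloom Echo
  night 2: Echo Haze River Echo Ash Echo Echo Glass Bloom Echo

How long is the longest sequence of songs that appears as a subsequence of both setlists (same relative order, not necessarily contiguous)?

7

Taking Echo [1,1], Haze [2,2], Echo [3,4], Ash [4,5], Echo [5,7], Bloom [7,9], Echo [8,10] gives a common subsequence of length 7. dp[8][10] = 7 confirms this is the maximum.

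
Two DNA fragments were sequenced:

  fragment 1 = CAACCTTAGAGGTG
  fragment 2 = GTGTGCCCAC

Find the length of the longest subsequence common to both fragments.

4

Let dp[i][j] be the LCS length of the first i bases of fragment 1 and the first j bases of fragment 2. dp[i][j] = dp[i-1][j-1]+1 when the i-th and j-th bases match, else max(dp[i-1][j], dp[i][j-1]).
    ·  G  T  G  T  G  C  C  C  A  C
 ·  0  0  0  0  0  0  0  0  0  0  0
 C  0  0  0  0  0  0  1  1  1  1  1
 A  0  0  0  0  0  0  1  1  1  2  2
 A  0  0  0  0  0  0  1  1  1  2  2
 C  0  0  0  0  0  0  1  2  2  2  3
 C  0  0  0  0  0  0  1  2  3  3  3
 T  0  0  1  1  1  1  1  2  3  3  3
 T  0  0  1  1  2  2  2  2  3  3  3
 A  0  0  1  1  2  2  2  2  3  4  4
 G  0  1  1  2  2  3  3  3  3  4  4
 A  0  1  1  2  2  3  3  3  3  4  4
 G  0  1  1  2  2  3  3  3  3  4  4
 G  0  1  1  2  2  3  3  3  3  4  4
 T  0  1  2  2  3  3  3  3  3  4  4
 G  0  1  2  3  3  4  4  4  4  4  4
dp[14][10] = 4. One LCS (by backtracking along matches): CCCA.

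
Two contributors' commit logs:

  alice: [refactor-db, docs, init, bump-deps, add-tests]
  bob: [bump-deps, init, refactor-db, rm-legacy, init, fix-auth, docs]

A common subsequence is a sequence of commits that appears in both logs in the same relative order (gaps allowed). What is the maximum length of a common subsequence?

Pick refactor-db (alice #1, bob #3) → docs (alice #2, bob #7); all 2 commits appear in both, in order, and the DP table's final entry dp[5][7] is also 2, so no common subsequence is longer.

2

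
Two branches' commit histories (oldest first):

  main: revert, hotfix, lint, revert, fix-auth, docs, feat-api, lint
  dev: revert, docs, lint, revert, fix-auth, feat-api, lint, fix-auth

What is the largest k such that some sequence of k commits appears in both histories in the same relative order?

6

Taking revert [1,1], then lint [3,3], then revert [4,4], then fix-auth [5,5], then feat-api [7,6], then lint [8,7] gives a common subsequence of length 6. The LCS DP gives dp[8][8] = 6, so this is optimal.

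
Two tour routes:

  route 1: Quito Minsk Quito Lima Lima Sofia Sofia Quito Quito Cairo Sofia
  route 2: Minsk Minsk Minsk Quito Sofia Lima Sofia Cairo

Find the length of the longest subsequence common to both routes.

Taking Minsk [2,3], Quito [3,4], Lima [5,6], Sofia [7,7], Cairo [10,8] gives a common subsequence of length 5. The LCS DP gives dp[11][8] = 5, so this is optimal.

5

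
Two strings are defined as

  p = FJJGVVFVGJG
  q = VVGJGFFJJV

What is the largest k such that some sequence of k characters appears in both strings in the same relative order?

5

One common subsequence of length 5: V at p[6]=q[1], V at p[8]=q[2], G at p[9]=q[3], J at p[10]=q[4], G at p[11]=q[5]. The LCS DP gives dp[11][10] = 5, so this is optimal.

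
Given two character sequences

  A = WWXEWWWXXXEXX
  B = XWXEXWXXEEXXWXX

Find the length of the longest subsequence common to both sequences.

9

One common subsequence of length 9: W at A[2]=B[2], X at A[3]=B[3], E at A[4]=B[4], W at A[5]=B[6], X at A[8]=B[8], X at A[9]=B[11], X at A[10]=B[12], X at A[12]=B[14], X at A[13]=B[15]. Since dp[13][15] = 9, nothing longer is possible.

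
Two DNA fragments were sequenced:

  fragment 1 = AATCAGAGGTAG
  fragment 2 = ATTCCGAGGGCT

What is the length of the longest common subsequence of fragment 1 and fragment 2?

Let dp[i][j] be the LCS length of the first i bases of fragment 1 and the first j bases of fragment 2. dp[i][j] = dp[i-1][j-1]+1 when the i-th and j-th bases match, else max(dp[i-1][j], dp[i][j-1]).
    ·  A  T  T  C  C  G  A  G  G  G  C  T
 ·  0  0  0  0  0  0  0  0  0  0  0  0  0
 A  0  1  1  1  1  1  1  1  1  1  1  1  1
 A  0  1  1  1  1  1  1  2  2  2  2  2  2
 T  0  1  2  2  2  2  2  2  2  2  2  2  3
 C  0  1  2  2  3  3  3  3  3  3  3  3  3
 A  0  1  2  2  3  3  3  4  4  4  4  4  4
 G  0  1  2  2  3  3  4  4  5  5  5  5  5
 A  0  1  2  2  3  3  4  5  5  5  5  5  5
 G  0  1  2  2  3  3  4  5  6  6  6  6  6
 G  0  1  2  2  3  3  4  5  6  7  7  7  7
 T  0  1  2  3  3  3  4  5  6  7  7  7  8
 A  0  1  2  3  3  3  4  5  6  7  7  7  8
 G  0  1  2  3  3  3  4  5  6  7  8  8  8
dp[12][12] = 8. One LCS (by backtracking along matches): ATCAGGGT.

8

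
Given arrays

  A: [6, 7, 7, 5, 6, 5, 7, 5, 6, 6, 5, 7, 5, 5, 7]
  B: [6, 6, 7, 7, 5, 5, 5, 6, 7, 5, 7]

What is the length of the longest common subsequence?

Match 6 at A[1]=B[2] → 7 at A[2]=B[3] → 7 at A[3]=B[4] → 5 at A[4]=B[5] → 5 at A[6]=B[6] → 5 at A[8]=B[7] → 6 at A[10]=B[8] → 7 at A[12]=B[9] → 5 at A[14]=B[10] → 7 at A[15]=B[11] — 10 values in the same relative order in both. Since dp[15][11] = 10, nothing longer is possible.

10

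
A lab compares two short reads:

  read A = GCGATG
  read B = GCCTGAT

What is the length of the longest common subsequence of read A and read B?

Let dp[i][j] be the LCS length of the first i bases of read A and the first j bases of read B. dp[i][j] = dp[i-1][j-1]+1 when the i-th and j-th bases match, else max(dp[i-1][j], dp[i][j-1]).
    ·  G  C  C  T  G  A  T
 ·  0  0  0  0  0  0  0  0
 G  0  1  1  1  1  1  1  1
 C  0  1  2  2  2  2  2  2
 G  0  1  2  2  2  3  3  3
 A  0  1  2  2  2  3  4  4
 T  0  1  2  2  3  3  4  5
 G  0  1  2  2  3  4  4  5
dp[6][7] = 5. One LCS (by backtracking along matches): GCGAT.

5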